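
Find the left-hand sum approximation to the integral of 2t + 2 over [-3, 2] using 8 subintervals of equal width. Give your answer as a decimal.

1.875

Δt = (2 − (-3))/8 = 0.625.
Left endpoints: -3, -2.375, -1.75, -1.125, -0.5, 0.125, 0.75, 1.375.
f(-3) = -4, f(-2.375) = -2.75, f(-1.75) = -1.5, f(-1.125) = -0.25, f(-0.5) = 1, f(0.125) = 2.25, f(0.75) = 3.5, f(1.375) = 4.75.
Sum = Δt · [f(-3) + f(-2.375) + f(-1.75) + ...].
Sum = 1.875.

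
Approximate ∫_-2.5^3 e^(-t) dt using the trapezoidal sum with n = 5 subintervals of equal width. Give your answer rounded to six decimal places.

13.332107

Δt = (3 − (-2.5))/5 = 1.1.
f(-2.5) ≈ 12.182494, f(-1.4) ≈ 4.055200, f(-0.3) ≈ 1.349859, f(0.8) ≈ 0.449329, f(1.9) ≈ 0.149569, f(3) ≈ 0.049787.
T_5 = (Δt/2)·[f(t_0) + 2f(t_1) + ... + 2f(t_{4}) + f(t_5)].
Sum ≈ 13.332107.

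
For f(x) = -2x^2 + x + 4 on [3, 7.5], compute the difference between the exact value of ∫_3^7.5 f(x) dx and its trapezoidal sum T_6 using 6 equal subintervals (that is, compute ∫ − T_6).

0.84375

Exact integral: ∫_3^7.5 f(x) dx = -221.625.
T_6 = -222.46875.
Error = -221.625 − (-222.46875) = 0.84375.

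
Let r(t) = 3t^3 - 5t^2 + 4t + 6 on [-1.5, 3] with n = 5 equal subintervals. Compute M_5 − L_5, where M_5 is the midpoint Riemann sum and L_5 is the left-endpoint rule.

32.3240625

M_5 = 46.2965625.
L_5 = 13.9725.
M_5 − L_5 = 32.3240625.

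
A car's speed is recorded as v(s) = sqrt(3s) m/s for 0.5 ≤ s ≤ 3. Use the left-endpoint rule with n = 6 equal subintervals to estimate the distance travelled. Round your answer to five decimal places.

5.21156

Δs = (3 − 0.5)/6 = 5/12.
Left endpoints: 0.5, 11/12, 4/3, 1.75, 13/6, 31/12.
v(0.5) ≈ 1.22474, v(11/12) ≈ 1.65831, v(4/3) ≈ 2.00000, v(1.75) ≈ 2.29129, v(13/6) ≈ 2.54951, v(31/12) ≈ 2.78388.
Sum = Δs · [v(0.5) + v(11/12) + v(4/3) + ...].
Sum ≈ 5.21156.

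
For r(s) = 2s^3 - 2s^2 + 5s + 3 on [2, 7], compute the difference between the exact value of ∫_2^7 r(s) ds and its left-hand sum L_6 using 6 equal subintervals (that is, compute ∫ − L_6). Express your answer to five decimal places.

237.61574

Exact integral: ∫_2^7 r(s) ds ≈ 1096.6666667.
L_6 ≈ 859.0509259.
Error ≈ 1096.6666667 − 859.0509259 ≈ 237.61574.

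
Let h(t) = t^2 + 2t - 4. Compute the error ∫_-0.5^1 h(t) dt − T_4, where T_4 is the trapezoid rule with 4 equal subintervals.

-0.03515625

Exact integral: ∫_-0.5^1 h(t) dt = -4.875.
T_4 = -4.83984375.
Error = -4.875 − (-4.83984375) = -0.03515625.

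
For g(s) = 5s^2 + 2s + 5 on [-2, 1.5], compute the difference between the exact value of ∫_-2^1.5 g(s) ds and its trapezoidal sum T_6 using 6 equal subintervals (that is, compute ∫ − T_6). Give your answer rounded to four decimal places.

Exact integral: ∫_-2^1.5 g(s) ds ≈ 34.708333.
T_6 ≈ 35.700810.
Error ≈ 34.708333 − 35.700810 ≈ -0.9925.

-0.9925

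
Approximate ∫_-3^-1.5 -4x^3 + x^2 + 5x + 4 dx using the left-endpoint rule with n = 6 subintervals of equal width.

Δx = (-1.5 − (-3))/6 = 0.25.
Left endpoints: -3, -2.75, -2.5, -2.25, -2, -1.75.
f(-3) = 106, f(-2.75) = 81, f(-2.5) = 60.25, f(-2.25) = 43.375, f(-2) = 30, f(-1.75) = 19.75.
Sum = Δx · [f(-3) + f(-2.75) + f(-2.5) + ...].
Sum = 85.09375.

85.09375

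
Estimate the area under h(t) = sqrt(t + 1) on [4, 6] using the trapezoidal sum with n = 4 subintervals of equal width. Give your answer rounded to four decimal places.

Δt = (6 − 4)/4 = 0.5.
h(4) ≈ 2.2361, h(4.5) ≈ 2.3452, h(5) ≈ 2.4495, h(5.5) ≈ 2.5495, h(6) ≈ 2.6458.
T_4 = (Δt/2)·[h(t_0) + 2h(t_1) + 2h(t_2) + 2h(t_3) + h(t_4)].
Sum ≈ 4.8926.

4.8926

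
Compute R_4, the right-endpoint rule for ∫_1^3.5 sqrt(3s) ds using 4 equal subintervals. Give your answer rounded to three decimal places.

6.865

Δs = (3.5 − 1)/4 = 0.625.
Right endpoints: 1.625, 2.25, 2.875, 3.5.
f(1.625) ≈ 2.208, f(2.25) ≈ 2.598, f(2.875) ≈ 2.937, f(3.5) ≈ 3.240.
Sum = Δs · [f(1.625) + f(2.25) + f(2.875) + f(3.5)].
Sum ≈ 6.865.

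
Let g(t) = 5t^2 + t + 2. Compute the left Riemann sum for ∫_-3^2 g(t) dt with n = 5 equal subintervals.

80

Δt = (2 − (-3))/5 = 1.
Left endpoints: -3, -2, -1, 0, 1.
g(-3) = 44, g(-2) = 20, g(-1) = 6, g(0) = 2, g(1) = 8.
Sum = Δt · [g(-3) + g(-2) + g(-1) + g(0) + g(1)].
Sum = 80.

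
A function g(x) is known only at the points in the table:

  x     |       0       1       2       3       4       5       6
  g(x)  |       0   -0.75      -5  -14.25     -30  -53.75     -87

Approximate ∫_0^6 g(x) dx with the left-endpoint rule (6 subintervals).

-103.75

Δx = 1.
Sum = 1·[0 + (-0.75) + (-5) + (-14.25) + (-30) + (-53.75)] = -103.75.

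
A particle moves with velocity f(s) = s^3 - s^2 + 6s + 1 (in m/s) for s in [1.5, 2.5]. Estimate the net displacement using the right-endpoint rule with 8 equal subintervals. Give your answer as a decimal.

Δs = (2.5 − 1.5)/8 = 0.125.
Right endpoints: 1.625, 1.75, 1.875, 2, 2.125, 2.25, 2.375, 2.5.
f(1.625) = 6349/512, f(1.75) = 13.796875, f(1.875) = 7847/512, f(2) = 17, f(2.125) = 9641/512, f(2.25) = 20.828125, f(2.375) = 11779/512, f(2.5) = 25.375.
Sum = Δs · [f(1.625) + f(1.75) + f(1.875) + ...].
Sum = 18.3203125.

18.3203125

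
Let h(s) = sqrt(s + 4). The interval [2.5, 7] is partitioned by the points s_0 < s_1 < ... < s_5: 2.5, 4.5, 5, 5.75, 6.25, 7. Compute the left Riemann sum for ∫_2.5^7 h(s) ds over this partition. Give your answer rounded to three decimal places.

12.769

Subinterval widths: 2, 0.5, 0.75, 0.5, 0.75.
Left endpoints: 2.5, 4.5, 5, 5.75, 6.25.
h(2.5) ≈ 2.550, h(4.5) ≈ 2.915, h(5) ≈ 3.000, h(5.75) ≈ 3.122, h(6.25) ≈ 3.202.
Sum = Σ Δs_i · h(s_i).
Sum ≈ 12.769.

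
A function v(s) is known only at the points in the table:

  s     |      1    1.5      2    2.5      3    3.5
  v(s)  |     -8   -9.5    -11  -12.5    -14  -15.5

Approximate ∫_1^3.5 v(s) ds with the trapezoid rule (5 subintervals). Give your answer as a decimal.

Δs = 0.5.
T_5 = (0.5/2)·[(-8) + 2·(-9.5) + 2·(-11) + 2·(-12.5) + 2·(-14) + (-15.5)] = -29.375.

-29.375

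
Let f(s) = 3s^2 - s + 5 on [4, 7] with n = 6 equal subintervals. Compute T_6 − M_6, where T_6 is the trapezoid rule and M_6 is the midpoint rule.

T_6 = 277.875.
M_6 = 277.3125.
T_6 − M_6 = 0.5625.

0.5625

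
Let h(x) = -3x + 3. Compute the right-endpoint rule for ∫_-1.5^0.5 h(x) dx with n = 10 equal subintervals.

Δx = (0.5 − (-1.5))/10 = 0.2.
Right endpoints: -1.3, -1.1, -0.9, -0.7, -0.5, -0.3, -0.1, 0.1, 0.3, 0.5.
h(-1.3) = 6.9, h(-1.1) = 6.3, h(-0.9) = 5.7, h(-0.7) = 5.1, h(-0.5) = 4.5, h(-0.3) = 3.9, h(-0.1) = 3.3, h(0.1) = 2.7, h(0.3) = 2.1, h(0.5) = 1.5.
Sum = Δx · [h(-1.3) + h(-1.1) + h(-0.9) + ...].
Sum = 8.4.

8.4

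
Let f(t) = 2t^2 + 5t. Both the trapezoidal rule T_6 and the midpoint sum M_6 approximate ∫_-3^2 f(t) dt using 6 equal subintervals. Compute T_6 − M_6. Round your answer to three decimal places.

T_6 ≈ 11.99074.
M_6 ≈ 10.25463.
T_6 − M_6 ≈ 1.736.

1.736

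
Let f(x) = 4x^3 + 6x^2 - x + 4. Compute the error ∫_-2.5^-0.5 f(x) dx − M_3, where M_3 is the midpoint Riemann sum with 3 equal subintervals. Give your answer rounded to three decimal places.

Exact integral: ∫_-2.5^-0.5 f(x) dx = 3.
M_3 ≈ 3.88889.
Error ≈ 3 − 3.88889 ≈ -0.889.

-0.889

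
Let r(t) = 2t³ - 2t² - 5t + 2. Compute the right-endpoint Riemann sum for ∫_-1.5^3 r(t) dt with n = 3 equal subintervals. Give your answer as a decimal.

32.625

Δt = (3 − (-1.5))/3 = 1.5.
Right endpoints: 0, 1.5, 3.
r(0) = 2, r(1.5) = -3.25, r(3) = 23.
Sum = Δt · [r(0) + r(1.5) + r(3)].
Sum = 32.625.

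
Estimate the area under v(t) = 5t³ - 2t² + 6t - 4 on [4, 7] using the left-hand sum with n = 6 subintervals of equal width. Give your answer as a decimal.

Δt = (7 − 4)/6 = 0.5.
Left endpoints: 4, 4.5, 5, 5.5, 6, 6.5.
v(4) = 308, v(4.5) = 438.125, v(5) = 601, v(5.5) = 800.375, v(6) = 1040, v(6.5) = 1323.625.
Sum = Δt · [v(4) + v(4.5) + v(5) + ...].
Sum = 2255.5625.

2255.5625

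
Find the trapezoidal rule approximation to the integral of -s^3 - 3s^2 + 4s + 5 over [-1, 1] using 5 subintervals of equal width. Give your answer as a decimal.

7.84

Δs = (1 − (-1))/5 = 0.4.
f(-1) = -1, f(-0.6) = 1.736, f(-0.2) = 4.088, f(0.2) = 5.672, f(0.6) = 6.104, f(1) = 5.
T_5 = (Δs/2)·[f(s_0) + 2f(s_1) + ... + 2f(s_{4}) + f(s_5)].
Sum = 7.84.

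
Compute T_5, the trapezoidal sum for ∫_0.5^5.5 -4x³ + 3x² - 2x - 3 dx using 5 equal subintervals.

Δx = (5.5 − 0.5)/5 = 1.
f(0.5) = -3.75, f(1.5) = -12.75, f(2.5) = -51.75, f(3.5) = -144.75, f(4.5) = -315.75, f(5.5) = -588.75.
T_5 = (Δx/2)·[f(x_0) + 2f(x_1) + ... + 2f(x_{4}) + f(x_5)].
Sum = -821.25.

-821.25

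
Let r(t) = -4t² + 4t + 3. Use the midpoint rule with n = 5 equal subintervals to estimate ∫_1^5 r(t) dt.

Δt = (5 − 1)/5 = 0.8.
Midpoints: 1.4, 2.2, 3, 3.8, 4.6.
r(1.4) = 0.76, r(2.2) = -7.56, r(3) = -21, r(3.8) = -39.56, r(4.6) = -63.24.
Sum = Δt · [r(1.4) + r(2.2) + r(3) + r(3.8) + r(4.6)].
Sum = -104.48.

-104.48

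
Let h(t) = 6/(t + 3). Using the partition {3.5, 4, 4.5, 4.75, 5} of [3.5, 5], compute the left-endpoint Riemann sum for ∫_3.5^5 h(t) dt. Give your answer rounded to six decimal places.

Subinterval widths: 0.5, 0.5, 0.25, 0.25.
Left endpoints: 3.5, 4, 4.5, 4.75.
h(3.5) = 12/13, h(4) = 6/7, h(4.5) = 0.8, h(4.75) = 24/31.
Sum = Σ Δt_i · h(t_i).
Sum ≈ 1.283658.

1.283658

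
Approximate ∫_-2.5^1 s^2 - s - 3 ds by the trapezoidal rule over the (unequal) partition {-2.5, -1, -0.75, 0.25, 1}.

-1.53125

Subinterval widths: 1.5, 0.25, 1, 0.75.
f(-2.5) = 5.75, f(-1) = -1, f(-0.75) = -1.6875, f(0.25) = -3.1875, f(1) = -3.
On each subinterval the trapezoid contributes (Δs_i/2)·[f(s_{i-1}) + f(s_i)].
Sum = -1.53125.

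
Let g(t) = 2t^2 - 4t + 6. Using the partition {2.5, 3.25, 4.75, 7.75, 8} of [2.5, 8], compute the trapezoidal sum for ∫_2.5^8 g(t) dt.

258.6875

Subinterval widths: 0.75, 1.5, 3, 0.25.
g(2.5) = 8.5, g(3.25) = 14.125, g(4.75) = 32.125, g(7.75) = 95.125, g(8) = 102.
On each subinterval the trapezoid contributes (Δt_i/2)·[g(t_{i-1}) + g(t_i)].
Sum = 258.6875.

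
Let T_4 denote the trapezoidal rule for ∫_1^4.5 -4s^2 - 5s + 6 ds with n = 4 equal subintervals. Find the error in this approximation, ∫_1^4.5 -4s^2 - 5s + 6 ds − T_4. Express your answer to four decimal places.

1.7865

Exact integral: ∫_1^4.5 f(s) ds ≈ -147.291667.
T_4 = -149.078125.
Error ≈ -147.291667 − (-149.078125) ≈ 1.7865.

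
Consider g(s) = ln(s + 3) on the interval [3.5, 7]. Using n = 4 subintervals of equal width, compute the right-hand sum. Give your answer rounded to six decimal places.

7.544173

Δs = (7 − 3.5)/4 = 0.875.
Right endpoints: 4.375, 5.25, 6.125, 7.
g(4.375) ≈ 1.998096, g(5.25) ≈ 2.110213, g(6.125) ≈ 2.211018, g(7) ≈ 2.302585.
Sum = Δs · [g(4.375) + g(5.25) + g(6.125) + g(7)].
Sum ≈ 7.544173.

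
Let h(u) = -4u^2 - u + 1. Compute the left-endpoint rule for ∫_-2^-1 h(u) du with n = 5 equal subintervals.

Δu = (-1 − (-2))/5 = 0.2.
Left endpoints: -2, -1.8, -1.6, -1.4, -1.2.
h(-2) = -13, h(-1.8) = -10.16, h(-1.6) = -7.64, h(-1.4) = -5.44, h(-1.2) = -3.56.
Sum = Δu · [h(-2) + h(-1.8) + h(-1.6) + h(-1.4) + h(-1.2)].
Sum = -7.96.

-7.96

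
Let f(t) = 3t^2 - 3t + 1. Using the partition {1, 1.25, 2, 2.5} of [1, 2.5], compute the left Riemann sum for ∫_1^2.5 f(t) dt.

Subinterval widths: 0.25, 0.75, 0.5.
Left endpoints: 1, 1.25, 2.
f(1) = 1, f(1.25) = 1.9375, f(2) = 7.
Sum = Σ Δt_i · f(t_i).
Sum = 5.203125.

5.203125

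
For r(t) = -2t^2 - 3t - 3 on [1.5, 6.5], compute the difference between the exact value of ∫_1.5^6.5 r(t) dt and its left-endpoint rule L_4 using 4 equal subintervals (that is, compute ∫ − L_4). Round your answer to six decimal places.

-56.770833

Exact integral: ∫_1.5^6.5 r(t) dt ≈ -255.83333333.
L_4 = -199.0625.
Error ≈ -255.83333333 − (-199.0625) ≈ -56.770833.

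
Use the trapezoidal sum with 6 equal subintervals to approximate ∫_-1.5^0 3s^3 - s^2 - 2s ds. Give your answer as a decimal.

-2.79296875

Δs = (0 − (-1.5))/6 = 0.25.
f(-1.5) = -9.375, f(-1.25) = -4.921875, f(-1) = -2, f(-0.75) = -0.328125, f(-0.5) = 0.375, f(-0.25) = 0.390625, f(0) = 0.
T_6 = (Δs/2)·[f(s_0) + 2f(s_1) + ... + 2f(s_{5}) + f(s_6)].
Sum = -2.79296875.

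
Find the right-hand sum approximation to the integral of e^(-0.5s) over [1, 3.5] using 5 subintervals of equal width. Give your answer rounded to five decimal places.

Δs = (3.5 − 1)/5 = 0.5.
Right endpoints: 1.5, 2, 2.5, 3, 3.5.
f(1.5) ≈ 0.47237, f(2) ≈ 0.36788, f(2.5) ≈ 0.28650, f(3) ≈ 0.22313, f(3.5) ≈ 0.17377.
Sum = Δs · [f(1.5) + f(2) + f(2.5) + f(3) + f(3.5)].
Sum ≈ 0.76183.

0.76183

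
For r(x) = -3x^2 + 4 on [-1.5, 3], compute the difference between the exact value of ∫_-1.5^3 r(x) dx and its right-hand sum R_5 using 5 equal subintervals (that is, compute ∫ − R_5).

Exact integral: ∫_-1.5^3 r(x) dx = -12.375.
R_5 = -23.31.
Error = -12.375 − (-23.31) = 10.935.

10.935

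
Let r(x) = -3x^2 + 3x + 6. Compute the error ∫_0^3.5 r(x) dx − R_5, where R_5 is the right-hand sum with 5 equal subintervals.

Exact integral: ∫_0^3.5 r(x) dx = -3.5.
R_5 = -13.545.
Error = -3.5 − (-13.545) = 10.045.

10.045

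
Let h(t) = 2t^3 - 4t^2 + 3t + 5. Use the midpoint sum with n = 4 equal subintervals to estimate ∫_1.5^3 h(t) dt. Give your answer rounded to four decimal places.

Δt = (3 − 1.5)/4 = 0.375.
Midpoints: 1.6875, 2.0625, 2.4375, 2.8125.
h(1.6875) = 16963/2048, h(2.0625) = 24001/2048, h(2.4375) = 35863/2048, h(2.8125) = 53845/2048.
Sum = Δt · [h(1.6875) + h(2.0625) + h(2.4375) + h(2.8125)].
Sum ≈ 23.9268.

23.9268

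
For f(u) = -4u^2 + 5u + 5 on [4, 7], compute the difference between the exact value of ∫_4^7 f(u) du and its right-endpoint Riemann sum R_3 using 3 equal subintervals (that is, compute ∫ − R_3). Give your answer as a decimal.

60.5

Exact integral: ∫_4^7 f(u) du = -274.5.
R_3 = -335.
Error = -274.5 − (-335) = 60.5.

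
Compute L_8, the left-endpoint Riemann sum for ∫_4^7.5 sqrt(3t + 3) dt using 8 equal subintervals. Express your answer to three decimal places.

Δt = (7.5 − 4)/8 = 0.4375.
Left endpoints: 4, 4.4375, 4.875, 5.3125, 5.75, 6.1875, 6.625, 7.0625.
f(4) ≈ 3.873, f(4.4375) ≈ 4.039, f(4.875) ≈ 4.198, f(5.3125) ≈ 4.352, f(5.75) ≈ 4.500, f(6.1875) ≈ 4.644, f(6.625) ≈ 4.783, f(7.0625) ≈ 4.918.
Sum = Δt · [f(4) + f(4.4375) + f(4.875) + ...].
Sum ≈ 15.446.

15.446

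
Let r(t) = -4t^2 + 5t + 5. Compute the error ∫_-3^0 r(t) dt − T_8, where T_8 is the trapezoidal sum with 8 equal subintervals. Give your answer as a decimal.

0.28125

Exact integral: ∫_-3^0 r(t) dt = -43.5.
T_8 = -43.78125.
Error = -43.5 − (-43.78125) = 0.28125.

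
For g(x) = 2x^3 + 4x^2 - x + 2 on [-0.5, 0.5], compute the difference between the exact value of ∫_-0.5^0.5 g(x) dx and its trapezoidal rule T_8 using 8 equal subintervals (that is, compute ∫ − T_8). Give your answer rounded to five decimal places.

-0.01042

Exact integral: ∫_-0.5^0.5 g(x) dx ≈ 2.3333333.
T_8 = 2.34375.
Error ≈ 2.3333333 − 2.34375 ≈ -0.01042.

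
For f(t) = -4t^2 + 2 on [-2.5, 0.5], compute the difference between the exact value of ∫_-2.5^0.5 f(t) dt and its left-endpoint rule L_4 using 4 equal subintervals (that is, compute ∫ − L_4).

10.125

Exact integral: ∫_-2.5^0.5 f(t) dt = -15.
L_4 = -25.125.
Error = -15 − (-25.125) = 10.125.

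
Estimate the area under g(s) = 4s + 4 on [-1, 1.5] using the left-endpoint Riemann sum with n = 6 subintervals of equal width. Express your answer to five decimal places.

10.41667

Δs = (1.5 − (-1))/6 = 5/12.
Left endpoints: -1, -7/12, -1/6, 0.25, 2/3, 13/12.
g(-1) = 0, g(-7/12) = 5/3, g(-1/6) = 10/3, g(0.25) = 5, g(2/3) = 20/3, g(13/12) = 25/3.
Sum = Δs · [g(-1) + g(-7/12) + g(-1/6) + ...].
Sum ≈ 10.41667.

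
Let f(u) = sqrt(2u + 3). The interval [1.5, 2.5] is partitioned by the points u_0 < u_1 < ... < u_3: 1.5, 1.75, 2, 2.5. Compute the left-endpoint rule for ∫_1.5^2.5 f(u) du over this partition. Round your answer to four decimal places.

Subinterval widths: 0.25, 0.25, 0.5.
Left endpoints: 1.5, 1.75, 2.
f(1.5) ≈ 2.4495, f(1.75) ≈ 2.5495, f(2) ≈ 2.6458.
Sum = Σ Δu_i · f(u_i).
Sum ≈ 2.5726.

2.5726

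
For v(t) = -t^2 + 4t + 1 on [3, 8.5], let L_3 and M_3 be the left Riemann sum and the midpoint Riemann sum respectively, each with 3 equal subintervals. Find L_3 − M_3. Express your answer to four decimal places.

L_3 ≈ -28.976852.
M_3 ≈ -62.167824.
L_3 − M_3 ≈ 33.1910.

33.1910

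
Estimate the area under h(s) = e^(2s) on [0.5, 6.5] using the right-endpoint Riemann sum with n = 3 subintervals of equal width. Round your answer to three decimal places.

Δs = (6.5 − 0.5)/3 = 2.
Right endpoints: 2.5, 4.5, 6.5.
h(2.5) ≈ 148.413, h(4.5) ≈ 8103.084, h(6.5) ≈ 442413.392.
Sum = Δs · [h(2.5) + h(4.5) + h(6.5)].
Sum ≈ 901329.778.

901329.778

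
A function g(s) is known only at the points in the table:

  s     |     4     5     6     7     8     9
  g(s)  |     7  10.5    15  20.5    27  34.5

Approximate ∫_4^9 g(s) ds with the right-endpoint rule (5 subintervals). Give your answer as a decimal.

Δs = 1.
Sum = 1·[10.5 + 15 + 20.5 + 27 + 34.5] = 107.5.

107.5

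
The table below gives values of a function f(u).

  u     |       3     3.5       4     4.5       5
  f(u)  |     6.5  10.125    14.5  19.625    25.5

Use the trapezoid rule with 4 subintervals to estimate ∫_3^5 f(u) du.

Δu = 0.5.
T_4 = (0.5/2)·[6.5 + 2·10.125 + 2·14.5 + 2·19.625 + 25.5] = 30.125.

30.125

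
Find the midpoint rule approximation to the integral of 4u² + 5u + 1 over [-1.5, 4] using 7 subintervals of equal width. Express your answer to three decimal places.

Δu = (4 − (-1.5))/7 = 11/14.
Midpoints: -31/28, -9/28, 13/28, 1.25, 57/28, 79/28, 101/28.
f(-31/28) = 18/49, f(-9/28) = -19/98, f(13/28) = 205/49, f(1.25) = 13.5, f(57/28) = 1360/49, f(79/28) = 4601/98, f(101/28) = 3483/49.
Sum = Δu · [f(-31/28) + f(-9/28) + f(13/28) + ...].
Sum ≈ 128.577.

128.577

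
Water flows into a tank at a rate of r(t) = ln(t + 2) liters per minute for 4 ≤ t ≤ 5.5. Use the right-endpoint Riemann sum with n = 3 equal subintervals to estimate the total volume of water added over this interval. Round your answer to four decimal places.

2.9163

Δt = (5.5 − 4)/3 = 0.5.
Right endpoints: 4.5, 5, 5.5.
r(4.5) ≈ 1.8718, r(5) ≈ 1.9459, r(5.5) ≈ 2.0149.
Sum = Δt · [r(4.5) + r(5) + r(5.5)].
Sum ≈ 2.9163.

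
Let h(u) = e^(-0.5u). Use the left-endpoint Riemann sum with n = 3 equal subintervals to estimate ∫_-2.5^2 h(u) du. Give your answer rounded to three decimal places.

8.877

Δu = (2 − (-2.5))/3 = 1.5.
Left endpoints: -2.5, -1, 0.5.
h(-2.5) ≈ 3.490, h(-1) ≈ 1.649, h(0.5) ≈ 0.779.
Sum = Δu · [h(-2.5) + h(-1) + h(0.5)].
Sum ≈ 8.877.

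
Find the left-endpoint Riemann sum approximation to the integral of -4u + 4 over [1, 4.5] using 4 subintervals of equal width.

-18.375

Δu = (4.5 − 1)/4 = 0.875.
Left endpoints: 1, 1.875, 2.75, 3.625.
f(1) = 0, f(1.875) = -3.5, f(2.75) = -7, f(3.625) = -10.5.
Sum = Δu · [f(1) + f(1.875) + f(2.75) + f(3.625)].
Sum = -18.375.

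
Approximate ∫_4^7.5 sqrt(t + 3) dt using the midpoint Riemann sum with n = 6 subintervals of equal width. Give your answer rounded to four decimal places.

Δt = (7.5 − 4)/6 = 7/12.
Midpoints: 103/24, 4.875, 131/24, 145/24, 6.625, 173/24.
f(103/24) ≈ 2.7003, f(4.875) ≈ 2.8062, f(131/24) ≈ 2.9083, f(145/24) ≈ 3.0069, f(6.625) ≈ 3.1024, f(173/24) ≈ 3.1950.
Sum = Δt · [f(103/24) + f(4.875) + f(131/24) + ...].
Sum ≈ 10.3362.

10.3362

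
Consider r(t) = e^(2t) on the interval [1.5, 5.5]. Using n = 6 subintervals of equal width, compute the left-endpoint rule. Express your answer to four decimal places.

Δt = (5.5 − 1.5)/6 = 2/3.
Left endpoints: 1.5, 13/6, 17/6, 3.5, 25/6, 29/6.
r(1.5) ≈ 20.0855, r(13/6) ≈ 76.1979, r(17/6) ≈ 289.0694, r(3.5) ≈ 1096.6332, r(25/6) ≈ 4160.2620, r(29/6) ≈ 15782.6524.
Sum = Δt · [r(1.5) + r(13/6) + r(17/6) + ...].
Sum ≈ 14283.2669.

14283.2669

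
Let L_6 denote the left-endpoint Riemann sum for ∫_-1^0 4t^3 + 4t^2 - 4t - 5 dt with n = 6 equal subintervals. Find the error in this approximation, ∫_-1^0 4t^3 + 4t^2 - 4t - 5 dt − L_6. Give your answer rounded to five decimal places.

Exact integral: ∫_-1^0 f(t) dt ≈ -2.6666667.
L_6 ≈ -2.3425926.
Error ≈ -2.6666667 − (-2.3425926) ≈ -0.32407.

-0.32407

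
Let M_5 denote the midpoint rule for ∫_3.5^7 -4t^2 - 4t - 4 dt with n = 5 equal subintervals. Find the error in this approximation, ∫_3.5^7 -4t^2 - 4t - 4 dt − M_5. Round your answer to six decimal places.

Exact integral: ∫_3.5^7 f(t) dt ≈ -487.66666667.
M_5 = -487.095.
Error ≈ -487.66666667 − (-487.095) ≈ -0.571667.

-0.571667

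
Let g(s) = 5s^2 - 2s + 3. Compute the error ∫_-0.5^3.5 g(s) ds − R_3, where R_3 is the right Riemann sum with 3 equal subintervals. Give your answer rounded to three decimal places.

-40.593

Exact integral: ∫_-0.5^3.5 g(s) ds ≈ 71.66667.
R_3 ≈ 112.25926.
Error ≈ 71.66667 − 112.25926 ≈ -40.593.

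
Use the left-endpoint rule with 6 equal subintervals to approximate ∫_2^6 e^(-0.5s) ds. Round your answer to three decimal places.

0.748

Δs = (6 − 2)/6 = 2/3.
Left endpoints: 2, 8/3, 10/3, 4, 14/3, 16/3.
f(2) ≈ 0.368, f(8/3) ≈ 0.264, f(10/3) ≈ 0.189, f(4) ≈ 0.135, f(14/3) ≈ 0.097, f(16/3) ≈ 0.069.
Sum = Δs · [f(2) + f(8/3) + f(10/3) + ...].
Sum ≈ 0.748.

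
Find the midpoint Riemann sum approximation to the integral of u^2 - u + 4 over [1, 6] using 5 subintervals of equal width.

Δu = (6 − 1)/5 = 1.
Midpoints: 1.5, 2.5, 3.5, 4.5, 5.5.
f(1.5) = 4.75, f(2.5) = 7.75, f(3.5) = 12.75, f(4.5) = 19.75, f(5.5) = 28.75.
Sum = Δu · [f(1.5) + f(2.5) + f(3.5) + f(4.5) + f(5.5)].
Sum = 73.75.

73.75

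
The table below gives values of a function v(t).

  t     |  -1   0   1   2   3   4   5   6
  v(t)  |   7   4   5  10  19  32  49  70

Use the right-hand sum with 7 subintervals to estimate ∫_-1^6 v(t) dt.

Δt = 1.
Sum = 1·[4 + 5 + 10 + 19 + 32 + 49 + 70] = 189.

189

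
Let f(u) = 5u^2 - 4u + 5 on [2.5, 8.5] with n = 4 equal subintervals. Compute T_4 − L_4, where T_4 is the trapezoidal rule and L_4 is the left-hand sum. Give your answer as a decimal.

T_4 = 906.75.
L_4 = 677.25.
T_4 − L_4 = 229.5.

229.5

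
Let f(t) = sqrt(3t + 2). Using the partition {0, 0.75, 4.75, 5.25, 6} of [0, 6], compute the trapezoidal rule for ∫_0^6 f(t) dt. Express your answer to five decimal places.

18.80678

Subinterval widths: 0.75, 4, 0.5, 0.75.
f(0) ≈ 1.41421, f(0.75) ≈ 2.06155, f(4.75) ≈ 4.03113, f(5.25) ≈ 4.21307, f(6) ≈ 4.47214.
On each subinterval the trapezoid contributes (Δt_i/2)·[f(t_{i-1}) + f(t_i)].
Sum ≈ 18.80678.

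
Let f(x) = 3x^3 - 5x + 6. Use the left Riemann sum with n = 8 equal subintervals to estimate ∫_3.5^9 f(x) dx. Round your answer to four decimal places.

Δx = (9 − 3.5)/8 = 0.6875.
Left endpoints: 3.5, 4.1875, 4.875, 5.5625, 6.25, 6.9375, 7.625, 8.3125.
f(3.5) = 117.125, f(4.1875) = 841105/4096, f(4.875) = 168549/512, f(5.5625) = 2025563/4096, f(6.25) = 707.171875, f(6.9375) = 3985389/4096, f(7.625) = 664495/512, f(8.3125) = 6912247/4096.
Sum = Δx · [f(3.5) + f(4.1875) + f(4.875) + ...].
Sum ≈ 3995.5862.

3995.5862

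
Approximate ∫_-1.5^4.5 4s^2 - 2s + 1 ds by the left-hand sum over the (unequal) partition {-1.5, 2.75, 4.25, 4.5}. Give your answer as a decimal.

Subinterval widths: 4.25, 1.5, 0.25.
Left endpoints: -1.5, 2.75, 4.25.
f(-1.5) = 13, f(2.75) = 25.75, f(4.25) = 64.75.
Sum = Σ Δs_i · f(s_i).
Sum = 110.0625.

110.0625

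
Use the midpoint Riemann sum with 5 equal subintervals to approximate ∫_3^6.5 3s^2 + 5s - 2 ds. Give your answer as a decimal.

Δs = (6.5 − 3)/5 = 0.7.
Midpoints: 3.35, 4.05, 4.75, 5.45, 6.15.
f(3.35) = 48.4175, f(4.05) = 67.4575, f(4.75) = 89.4375, f(5.45) = 114.3575, f(6.15) = 142.2175.
Sum = Δs · [f(3.35) + f(4.05) + f(4.75) + f(5.45) + f(6.15)].
Sum = 323.32125.

323.32125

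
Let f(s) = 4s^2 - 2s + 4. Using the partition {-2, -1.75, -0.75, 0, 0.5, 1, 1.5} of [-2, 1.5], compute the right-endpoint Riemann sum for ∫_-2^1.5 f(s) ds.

25.6875

Subinterval widths: 0.25, 1, 0.75, 0.5, 0.5, 0.5.
Right endpoints: -1.75, -0.75, 0, 0.5, 1, 1.5.
f(-1.75) = 19.75, f(-0.75) = 7.75, f(0) = 4, f(0.5) = 4, f(1) = 6, f(1.5) = 10.
Sum = Σ Δs_i · f(s_i).
Sum = 25.6875.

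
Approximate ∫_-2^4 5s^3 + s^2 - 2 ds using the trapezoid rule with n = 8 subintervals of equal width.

321

Δs = (4 − (-2))/8 = 0.75.
f(-2) = -38, f(-1.25) = -10.203125, f(-0.5) = -2.375, f(0.25) = -1.859375, f(1) = 4, f(1.75) = 27.859375, f(2.5) = 82.375, f(3.25) = 180.203125, f(4) = 334.
T_8 = (Δs/2)·[f(s_0) + 2f(s_1) + ... + 2f(s_{7}) + f(s_8)].
Sum = 321.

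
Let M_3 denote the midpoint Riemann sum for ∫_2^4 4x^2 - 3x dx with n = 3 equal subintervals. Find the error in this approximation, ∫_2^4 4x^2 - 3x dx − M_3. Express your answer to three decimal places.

0.296

Exact integral: ∫_2^4 f(x) dx ≈ 56.66667.
M_3 ≈ 56.37037.
Error ≈ 56.66667 − 56.37037 ≈ 0.296.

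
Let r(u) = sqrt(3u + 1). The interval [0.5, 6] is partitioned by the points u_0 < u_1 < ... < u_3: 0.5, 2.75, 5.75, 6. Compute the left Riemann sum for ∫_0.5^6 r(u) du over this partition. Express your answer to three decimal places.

13.750

Subinterval widths: 2.25, 3, 0.25.
Left endpoints: 0.5, 2.75, 5.75.
r(0.5) ≈ 1.581, r(2.75) ≈ 3.041, r(5.75) ≈ 4.272.
Sum = Σ Δu_i · r(u_i).
Sum ≈ 13.750.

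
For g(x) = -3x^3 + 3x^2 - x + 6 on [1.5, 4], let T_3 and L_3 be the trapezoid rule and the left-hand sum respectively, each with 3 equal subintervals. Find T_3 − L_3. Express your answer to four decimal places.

T_3 ≈ -125.746528.
L_3 ≈ -66.111111.
T_3 − L_3 ≈ -59.6354.

-59.6354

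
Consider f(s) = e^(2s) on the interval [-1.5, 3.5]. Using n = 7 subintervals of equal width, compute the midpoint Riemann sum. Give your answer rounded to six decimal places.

Δs = (3.5 − (-1.5))/7 = 5/7.
Midpoints: -8/7, -3/7, 2/7, 1, 12/7, 17/7, 22/7.
f(-8/7) ≈ 0.101701, f(-3/7) ≈ 0.424373, f(2/7) ≈ 1.770795, f(1) ≈ 7.389056, f(12/7) ≈ 30.832565, f(17/7) ≈ 128.656088, f(22/7) ≈ 536.847616.
Sum = Δs · [f(-8/7) + f(-3/7) + f(2/7) + ...].
Sum ≈ 504.301567.

504.301567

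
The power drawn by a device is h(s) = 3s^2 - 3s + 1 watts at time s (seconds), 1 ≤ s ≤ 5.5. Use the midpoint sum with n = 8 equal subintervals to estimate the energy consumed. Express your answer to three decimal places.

125.644

Δs = (5.5 − 1)/8 = 0.5625.
Midpoints: 1.28125, 1.84375, 2.40625, 2.96875, 3.53125, 4.09375, 4.65625, 5.21875.
h(1.28125) = 2131/1024, h(1.84375) = 5803/1024, h(2.40625) = 11419/1024, h(2.96875) = 18979/1024, h(3.53125) = 28483/1024, h(4.09375) = 39931/1024, h(4.65625) = 53323/1024, h(5.21875) = 68659/1024.
Sum = Δs · [h(1.28125) + h(1.84375) + h(2.40625) + ...].
Sum ≈ 125.644.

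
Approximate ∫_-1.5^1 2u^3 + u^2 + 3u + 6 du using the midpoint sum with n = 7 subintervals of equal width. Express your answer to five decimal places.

Δu = (1 − (-1.5))/7 = 5/14.
Midpoints: -37/28, -27/28, -17/28, -0.25, 3/28, 13/28, 23/28.
f(-37/28) = -9143/10976, f(-27/28) = 24627/10976, f(-17/28) = 44997/10976, f(-0.25) = 5.28125, f(3/28) = 69537/10976, f(13/28) = 85707/10976, f(23/28) = 112477/10976.
Sum = Δu · [f(-37/28) + f(-27/28) + f(-17/28) + ...].
Sum ≈ 12.56537.

12.56537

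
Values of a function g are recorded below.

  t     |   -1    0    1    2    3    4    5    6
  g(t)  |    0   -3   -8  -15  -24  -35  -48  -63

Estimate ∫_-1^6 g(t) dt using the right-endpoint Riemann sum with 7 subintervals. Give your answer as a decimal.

Δt = 1.
Sum = 1·[(-3) + (-8) + (-15) + (-24) + (-35) + (-48) + (-63)] = -196.

-196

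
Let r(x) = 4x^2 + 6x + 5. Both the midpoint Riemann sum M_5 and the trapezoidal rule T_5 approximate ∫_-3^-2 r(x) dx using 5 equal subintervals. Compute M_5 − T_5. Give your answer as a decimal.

-0.04

M_5 = 15.32.
T_5 = 15.36.
M_5 − T_5 = -0.04.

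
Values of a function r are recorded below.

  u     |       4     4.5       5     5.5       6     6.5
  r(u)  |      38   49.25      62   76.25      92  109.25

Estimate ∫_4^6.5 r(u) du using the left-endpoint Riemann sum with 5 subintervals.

Δu = 0.5.
Sum = 0.5·[38 + 49.25 + 62 + 76.25 + 92] = 158.75.

158.75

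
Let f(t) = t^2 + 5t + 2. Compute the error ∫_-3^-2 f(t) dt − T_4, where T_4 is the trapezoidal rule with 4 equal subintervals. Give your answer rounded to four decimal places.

Exact integral: ∫_-3^-2 f(t) dt ≈ -4.166667.
T_4 = -4.15625.
Error ≈ -4.166667 − (-4.15625) ≈ -0.0104.

-0.0104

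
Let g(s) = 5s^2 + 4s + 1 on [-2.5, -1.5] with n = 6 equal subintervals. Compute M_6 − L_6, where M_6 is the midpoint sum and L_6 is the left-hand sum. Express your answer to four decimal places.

-1.3681

M_6 ≈ 13.405093.
L_6 ≈ 14.773148.
M_6 − L_6 ≈ -1.3681.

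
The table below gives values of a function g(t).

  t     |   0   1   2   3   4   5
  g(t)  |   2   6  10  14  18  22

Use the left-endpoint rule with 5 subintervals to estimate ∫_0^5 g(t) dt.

Δt = 1.
Sum = 1·[2 + 6 + 10 + 14 + 18] = 50.

50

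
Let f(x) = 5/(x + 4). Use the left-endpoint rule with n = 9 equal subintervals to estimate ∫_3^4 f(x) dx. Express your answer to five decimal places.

0.67264

Δx = (4 − 3)/9 = 1/9.
Left endpoints: 3, 28/9, 29/9, 10/3, 31/9, 32/9, 11/3, 34/9, 35/9.
f(3) = 5/7, f(28/9) = 0.703125, f(29/9) = 9/13, f(10/3) = 15/22, f(31/9) = 45/67, f(32/9) = 45/68, f(11/3) = 15/23, f(34/9) = 9/14, f(35/9) = 45/71.
Sum = Δx · [f(3) + f(28/9) + f(29/9) + ...].
Sum ≈ 0.67264.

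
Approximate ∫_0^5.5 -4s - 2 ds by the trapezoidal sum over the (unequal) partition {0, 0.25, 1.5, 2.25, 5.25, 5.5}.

-71.5

Subinterval widths: 0.25, 1.25, 0.75, 3, 0.25.
f(0) = -2, f(0.25) = -3, f(1.5) = -8, f(2.25) = -11, f(5.25) = -23, f(5.5) = -24.
On each subinterval the trapezoid contributes (Δs_i/2)·[f(s_{i-1}) + f(s_i)].
Sum = -71.5.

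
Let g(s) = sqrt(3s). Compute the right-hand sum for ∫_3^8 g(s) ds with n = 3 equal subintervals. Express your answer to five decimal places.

21.66589

Δs = (8 − 3)/3 = 5/3.
Right endpoints: 14/3, 19/3, 8.
g(14/3) ≈ 3.74166, g(19/3) ≈ 4.35890, g(8) ≈ 4.89898.
Sum = Δs · [g(14/3) + g(19/3) + g(8)].
Sum ≈ 21.66589.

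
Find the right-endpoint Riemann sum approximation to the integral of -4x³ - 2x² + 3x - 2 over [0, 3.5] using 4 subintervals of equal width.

-258.69921875

Δx = (3.5 − 0)/4 = 0.875.
Right endpoints: 0.875, 1.75, 2.625, 3.5.
f(0.875) = -3.5859375, f(1.75) = -24.3125, f(2.625) = -80.2578125, f(3.5) = -187.5.
Sum = Δx · [f(0.875) + f(1.75) + f(2.625) + f(3.5)].
Sum = -258.69921875.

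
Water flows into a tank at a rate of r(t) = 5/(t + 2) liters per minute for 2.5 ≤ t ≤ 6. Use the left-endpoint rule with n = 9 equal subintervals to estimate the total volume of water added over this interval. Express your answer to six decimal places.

2.973467

Δt = (6 − 2.5)/9 = 7/18.
Left endpoints: 2.5, 26/9, 59/18, 11/3, 73/18, 40/9, 29/6, 47/9, 101/18.
r(2.5) = 10/9, r(26/9) = 45/44, r(59/18) = 18/19, r(11/3) = 15/17, r(73/18) = 90/109, r(40/9) = 45/58, r(29/6) = 30/41, r(47/9) = 9/13, r(101/18) = 90/137.
Sum = Δt · [r(2.5) + r(26/9) + r(59/18) + ...].
Sum ≈ 2.973467.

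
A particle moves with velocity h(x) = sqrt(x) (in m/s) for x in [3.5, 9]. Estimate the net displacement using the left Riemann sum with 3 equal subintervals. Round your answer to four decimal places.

12.5717

Δx = (9 − 3.5)/3 = 11/6.
Left endpoints: 3.5, 16/3, 43/6.
h(3.5) ≈ 1.8708, h(16/3) ≈ 2.3094, h(43/6) ≈ 2.6771.
Sum = Δx · [h(3.5) + h(16/3) + h(43/6)].
Sum ≈ 12.5717.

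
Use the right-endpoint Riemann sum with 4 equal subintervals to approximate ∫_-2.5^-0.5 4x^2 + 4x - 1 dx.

3

Δx = (-0.5 − (-2.5))/4 = 0.5.
Right endpoints: -2, -1.5, -1, -0.5.
f(-2) = 7, f(-1.5) = 2, f(-1) = -1, f(-0.5) = -2.
Sum = Δx · [f(-2) + f(-1.5) + f(-1) + f(-0.5)].
Sum = 3.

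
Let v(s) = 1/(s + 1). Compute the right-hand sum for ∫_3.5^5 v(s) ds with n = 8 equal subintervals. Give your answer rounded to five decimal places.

Δs = (5 − 3.5)/8 = 0.1875.
Right endpoints: 3.6875, 3.875, 4.0625, 4.25, 4.4375, 4.625, 4.8125, 5.
v(3.6875) = 16/75, v(3.875) = 8/39, v(4.0625) = 16/81, v(4.25) = 4/21, v(4.4375) = 16/87, v(4.625) = 8/45, v(4.8125) = 16/93, v(5) = 1/6.
Sum = Δs · [v(3.6875) + v(3.875) + v(4.0625) + ...].
Sum ≈ 0.28254.

0.28254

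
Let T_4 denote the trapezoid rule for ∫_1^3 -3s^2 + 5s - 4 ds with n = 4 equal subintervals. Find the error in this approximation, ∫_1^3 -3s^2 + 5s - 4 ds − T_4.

0.25

Exact integral: ∫_1^3 f(s) ds = -14.
T_4 = -14.25.
Error = -14 − (-14.25) = 0.25.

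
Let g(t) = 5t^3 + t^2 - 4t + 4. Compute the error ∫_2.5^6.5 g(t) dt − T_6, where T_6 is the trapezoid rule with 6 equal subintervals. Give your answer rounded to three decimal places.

-20.296

Exact integral: ∫_2.5^6.5 g(t) dt ≈ 2212.83333.
T_6 ≈ 2233.12963.
Error ≈ 2212.83333 − 2233.12963 ≈ -20.296.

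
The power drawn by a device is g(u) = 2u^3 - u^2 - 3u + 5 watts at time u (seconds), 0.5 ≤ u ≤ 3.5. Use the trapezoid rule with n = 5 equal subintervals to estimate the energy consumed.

59.73

Δu = (3.5 − 0.5)/5 = 0.6.
g(0.5) = 3.5, g(1.1) = 3.152, g(1.7) = 6.836, g(2.3) = 17.144, g(2.9) = 36.668, g(3.5) = 68.
T_5 = (Δu/2)·[g(u_0) + 2g(u_1) + ... + 2g(u_{4}) + g(u_5)].
Sum = 59.73.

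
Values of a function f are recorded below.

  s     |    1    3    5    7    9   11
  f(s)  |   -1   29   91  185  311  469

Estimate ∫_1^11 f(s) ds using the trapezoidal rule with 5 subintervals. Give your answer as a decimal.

1700

Δs = 2.
T_5 = (2/2)·[(-1) + 2·29 + 2·91 + 2·185 + 2·311 + 469] = 1700.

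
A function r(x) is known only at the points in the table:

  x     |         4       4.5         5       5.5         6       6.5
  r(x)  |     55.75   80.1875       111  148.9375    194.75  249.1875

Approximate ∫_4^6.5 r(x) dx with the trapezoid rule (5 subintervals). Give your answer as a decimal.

343.671875

Δx = 0.5.
T_5 = (0.5/2)·[55.75 + 2·80.1875 + 2·111 + 2·148.9375 + 2·194.75 + 249.1875] = 343.671875.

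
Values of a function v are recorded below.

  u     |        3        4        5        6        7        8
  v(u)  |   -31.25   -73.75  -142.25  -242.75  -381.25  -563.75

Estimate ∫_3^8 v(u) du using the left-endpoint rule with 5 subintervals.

Δu = 1.
Sum = 1·[(-31.25) + (-73.75) + (-142.25) + (-242.75) + (-381.25)] = -871.25.

-871.25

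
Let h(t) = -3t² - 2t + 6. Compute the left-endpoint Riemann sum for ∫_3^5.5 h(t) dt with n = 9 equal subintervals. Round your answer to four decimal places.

-136.1728

Δt = (5.5 − 3)/9 = 5/18.
Left endpoints: 3, 59/18, 32/9, 23/6, 37/9, 79/18, 14/3, 89/18, 47/9.
h(3) = -27, h(59/18) = -3541/108, h(32/9) = -1054/27, h(23/6) = -45.75, h(37/9) = -1429/27, h(79/18) = -6541/108, h(14/3) = -206/3, h(89/18) = -8341/108, h(47/9) = -2329/27.
Sum = Δt · [h(3) + h(59/18) + h(32/9) + ...].
Sum ≈ -136.1728.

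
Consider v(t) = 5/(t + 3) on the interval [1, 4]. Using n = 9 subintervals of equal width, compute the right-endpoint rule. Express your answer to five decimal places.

2.71074

Δt = (4 − 1)/9 = 1/3.
Right endpoints: 4/3, 5/3, 2, 7/3, 8/3, 3, 10/3, 11/3, 4.
v(4/3) = 15/13, v(5/3) = 15/14, v(2) = 1, v(7/3) = 0.9375, v(8/3) = 15/17, v(3) = 5/6, v(10/3) = 15/19, v(11/3) = 0.75, v(4) = 5/7.
Sum = Δt · [v(4/3) + v(5/3) + v(2) + ...].
Sum ≈ 2.71074.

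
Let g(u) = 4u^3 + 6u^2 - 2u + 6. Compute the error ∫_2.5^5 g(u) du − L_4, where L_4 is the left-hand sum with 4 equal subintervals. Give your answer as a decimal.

Exact integral: ∫_2.5^5 g(u) du = 800.9375.
L_4 = 638.92578125.
Error = 800.9375 − 638.92578125 = 162.01171875.

162.01171875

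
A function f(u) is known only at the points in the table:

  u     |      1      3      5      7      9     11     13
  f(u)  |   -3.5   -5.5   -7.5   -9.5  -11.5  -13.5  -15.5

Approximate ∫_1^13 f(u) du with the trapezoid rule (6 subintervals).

Δu = 2.
T_6 = (2/2)·[(-3.5) + 2·(-5.5) + 2·(-7.5) + 2·(-9.5) + 2·(-11.5) + 2·(-13.5) + (-15.5)] = -114.

-114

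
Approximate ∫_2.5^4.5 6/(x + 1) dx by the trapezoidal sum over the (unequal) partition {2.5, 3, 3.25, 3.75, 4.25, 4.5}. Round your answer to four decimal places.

2.7170

Subinterval widths: 0.5, 0.25, 0.5, 0.5, 0.25.
f(2.5) = 12/7, f(3) = 1.5, f(3.25) = 24/17, f(3.75) = 24/19, f(4.25) = 8/7, f(4.5) = 12/11.
On each subinterval the trapezoid contributes (Δx_i/2)·[f(x_{i-1}) + f(x_i)].
Sum ≈ 2.7170.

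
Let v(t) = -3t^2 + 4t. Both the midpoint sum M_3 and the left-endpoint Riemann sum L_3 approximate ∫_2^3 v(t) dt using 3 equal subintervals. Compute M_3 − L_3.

-1.75

M_3 ≈ -8.97222.
L_3 ≈ -7.22222.
M_3 − L_3 = -1.75.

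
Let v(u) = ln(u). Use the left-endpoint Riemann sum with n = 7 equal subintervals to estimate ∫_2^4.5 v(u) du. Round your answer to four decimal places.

2.7343

Δu = (4.5 − 2)/7 = 5/14.
Left endpoints: 2, 33/14, 19/7, 43/14, 24/7, 53/14, 29/7.
v(2) ≈ 0.6931, v(33/14) ≈ 0.8575, v(19/7) ≈ 0.9985, v(43/14) ≈ 1.1221, v(24/7) ≈ 1.2321, v(53/14) ≈ 1.3312, v(29/7) ≈ 1.4214.
Sum = Δu · [v(2) + v(33/14) + v(19/7) + ...].
Sum ≈ 2.7343.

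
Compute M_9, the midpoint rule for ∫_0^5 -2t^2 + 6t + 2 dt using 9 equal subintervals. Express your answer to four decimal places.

1.9239

Δt = (5 − 0)/9 = 5/9.
Midpoints: 5/18, 5/6, 25/18, 35/18, 2.5, 55/18, 65/18, 25/6, 85/18.
f(5/18) = 569/162, f(5/6) = 101/18, f(25/18) = 1049/162, f(35/18) = 989/162, f(2.5) = 4.5, f(55/18) = 269/162, f(65/18) = -391/162, f(25/6) = -139/18, f(85/18) = -2311/162.
Sum = Δt · [f(5/18) + f(5/6) + f(25/18) + ...].
Sum ≈ 1.9239.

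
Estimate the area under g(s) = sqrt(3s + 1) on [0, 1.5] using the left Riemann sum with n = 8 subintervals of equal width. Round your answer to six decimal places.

Δs = (1.5 − 0)/8 = 0.1875.
Left endpoints: 0, 0.1875, 0.375, 0.5625, 0.75, 0.9375, 1.125, 1.3125.
g(0) ≈ 1.000000, g(0.1875) ≈ 1.250000, g(0.375) ≈ 1.457738, g(0.5625) ≈ 1.639360, g(0.75) ≈ 1.802776, g(0.9375) ≈ 1.952562, g(1.125) ≈ 2.091650, g(1.3125) ≈ 2.222049.
Sum = Δs · [g(0) + g(0.1875) + g(0.375) + ...].
Sum ≈ 2.515525.

2.515525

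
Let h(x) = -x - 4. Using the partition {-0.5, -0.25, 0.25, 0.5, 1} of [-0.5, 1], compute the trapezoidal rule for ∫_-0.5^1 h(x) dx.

Subinterval widths: 0.25, 0.5, 0.25, 0.5.
h(-0.5) = -3.5, h(-0.25) = -3.75, h(0.25) = -4.25, h(0.5) = -4.5, h(1) = -5.
On each subinterval the trapezoid contributes (Δx_i/2)·[h(x_{i-1}) + h(x_i)].
Sum = -6.375.

-6.375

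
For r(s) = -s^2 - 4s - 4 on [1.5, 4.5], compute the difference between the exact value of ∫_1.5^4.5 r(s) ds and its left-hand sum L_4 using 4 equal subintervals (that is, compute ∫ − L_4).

-10.96875

Exact integral: ∫_1.5^4.5 r(s) ds = -77.25.
L_4 = -66.28125.
Error = -77.25 − (-66.28125) = -10.96875.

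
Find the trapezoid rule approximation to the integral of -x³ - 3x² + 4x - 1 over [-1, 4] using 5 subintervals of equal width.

Δx = (4 − (-1))/5 = 1.
f(-1) = -7, f(0) = -1, f(1) = -1, f(2) = -13, f(3) = -43, f(4) = -97.
T_5 = (Δx/2)·[f(x_0) + 2f(x_1) + ... + 2f(x_{4}) + f(x_5)].
Sum = -110.

-110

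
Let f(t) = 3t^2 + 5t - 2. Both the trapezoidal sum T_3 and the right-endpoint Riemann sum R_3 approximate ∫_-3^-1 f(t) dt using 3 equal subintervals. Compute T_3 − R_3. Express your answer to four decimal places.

T_3 ≈ 2.444444.
R_3 ≈ -2.222222.
T_3 − R_3 ≈ 4.6667.

4.6667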